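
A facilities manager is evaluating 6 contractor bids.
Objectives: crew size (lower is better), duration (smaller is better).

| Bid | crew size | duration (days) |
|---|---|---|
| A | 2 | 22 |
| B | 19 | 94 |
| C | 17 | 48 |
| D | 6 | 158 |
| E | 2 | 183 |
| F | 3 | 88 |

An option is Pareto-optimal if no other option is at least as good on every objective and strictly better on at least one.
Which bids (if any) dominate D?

A: crew size 2≤6, duration 22≤158 — dominates D.
F: crew size 3≤6, duration 88≤158 — dominates D.
Others (B, C, E) are each worse than D on at least one objective.

A, F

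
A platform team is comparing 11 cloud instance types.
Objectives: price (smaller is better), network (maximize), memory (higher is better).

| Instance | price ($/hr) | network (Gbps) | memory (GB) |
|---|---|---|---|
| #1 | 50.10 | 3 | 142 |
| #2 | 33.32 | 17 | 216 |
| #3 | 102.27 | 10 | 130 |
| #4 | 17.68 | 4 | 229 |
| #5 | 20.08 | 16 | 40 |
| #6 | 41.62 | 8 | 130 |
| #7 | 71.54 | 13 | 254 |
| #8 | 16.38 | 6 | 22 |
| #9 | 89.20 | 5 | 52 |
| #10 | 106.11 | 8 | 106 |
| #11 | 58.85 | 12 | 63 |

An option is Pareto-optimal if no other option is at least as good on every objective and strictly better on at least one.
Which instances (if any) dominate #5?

none

#1: worse on price (50.10 vs 20.08).
#2: worse on price (33.32 vs 20.08).
#3: worse on price (102.27 vs 20.08).
#4: worse on network (4 vs 16).
#6: worse on price (41.62 vs 20.08).
#7: worse on price (71.54 vs 20.08).
#8: worse on network (6 vs 16).
#9: worse on price (89.20 vs 20.08).
#10: worse on price (106.11 vs 20.08).
#11: worse on price (58.85 vs 20.08).
No option dominates #5.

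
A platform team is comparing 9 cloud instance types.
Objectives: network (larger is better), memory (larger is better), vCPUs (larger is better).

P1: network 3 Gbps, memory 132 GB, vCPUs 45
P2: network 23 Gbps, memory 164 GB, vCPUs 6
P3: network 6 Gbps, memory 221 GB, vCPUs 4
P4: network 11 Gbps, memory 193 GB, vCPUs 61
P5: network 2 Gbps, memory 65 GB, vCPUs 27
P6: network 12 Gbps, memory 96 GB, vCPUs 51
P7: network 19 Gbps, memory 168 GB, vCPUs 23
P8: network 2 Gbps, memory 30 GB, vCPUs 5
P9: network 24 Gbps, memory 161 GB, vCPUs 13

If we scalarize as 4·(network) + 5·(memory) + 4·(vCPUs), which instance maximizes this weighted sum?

P1: 4·3 + 5·132 + 4·45 = 852
P2: 4·23 + 5·164 + 4·6 = 936
P3: 4·6 + 5·221 + 4·4 = 1145
P4: 4·11 + 5·193 + 4·61 = 1253
P5: 4·2 + 5·65 + 4·27 = 441
P6: 4·12 + 5·96 + 4·51 = 732
P7: 4·19 + 5·168 + 4·23 = 1008
P8: 4·2 + 5·30 + 4·5 = 178
P9: 4·24 + 5·161 + 4·13 = 953
Highest: P4 at 1253.

P4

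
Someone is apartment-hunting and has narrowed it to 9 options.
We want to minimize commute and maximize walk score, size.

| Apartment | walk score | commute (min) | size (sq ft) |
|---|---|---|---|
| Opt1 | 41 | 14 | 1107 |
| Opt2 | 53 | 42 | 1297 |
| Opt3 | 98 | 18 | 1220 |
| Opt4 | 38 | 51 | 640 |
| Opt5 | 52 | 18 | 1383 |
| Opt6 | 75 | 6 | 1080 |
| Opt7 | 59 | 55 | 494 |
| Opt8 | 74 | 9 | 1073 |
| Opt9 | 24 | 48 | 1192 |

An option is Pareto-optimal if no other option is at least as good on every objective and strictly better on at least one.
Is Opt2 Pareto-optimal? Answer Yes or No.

Yes

Opt1: worse on walk score (41 vs 53).
Opt3: worse on size (1220 vs 1297).
Opt4: worse on walk score (38 vs 53).
Opt5: worse on walk score (52 vs 53).
Opt6: worse on size (1080 vs 1297).
Opt7: worse on commute (55 vs 42).
Opt8: worse on size (1073 vs 1297).
Opt9: worse on walk score (24 vs 53).
No option is at least as good as Opt2 on every objective and strictly better on one.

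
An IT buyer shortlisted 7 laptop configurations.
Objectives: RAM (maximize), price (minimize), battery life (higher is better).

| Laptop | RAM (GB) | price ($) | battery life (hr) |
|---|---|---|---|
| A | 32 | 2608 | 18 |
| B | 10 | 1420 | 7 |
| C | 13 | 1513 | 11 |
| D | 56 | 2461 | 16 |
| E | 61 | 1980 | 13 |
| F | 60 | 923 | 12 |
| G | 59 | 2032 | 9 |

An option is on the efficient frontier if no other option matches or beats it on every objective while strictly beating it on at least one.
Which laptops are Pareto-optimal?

A, D, E, F

A: not dominated (best battery life).
B: dominated by F (RAM 60≥10, price 923≤1420, battery life 12≥7).
C: dominated by F (RAM 60≥13, price 923≤1513, battery life 12≥11).
D: not dominated.
E: not dominated (best RAM).
F: not dominated (best price).
G: dominated by E (RAM 61≥59, price 1980≤2032, battery life 13≥9).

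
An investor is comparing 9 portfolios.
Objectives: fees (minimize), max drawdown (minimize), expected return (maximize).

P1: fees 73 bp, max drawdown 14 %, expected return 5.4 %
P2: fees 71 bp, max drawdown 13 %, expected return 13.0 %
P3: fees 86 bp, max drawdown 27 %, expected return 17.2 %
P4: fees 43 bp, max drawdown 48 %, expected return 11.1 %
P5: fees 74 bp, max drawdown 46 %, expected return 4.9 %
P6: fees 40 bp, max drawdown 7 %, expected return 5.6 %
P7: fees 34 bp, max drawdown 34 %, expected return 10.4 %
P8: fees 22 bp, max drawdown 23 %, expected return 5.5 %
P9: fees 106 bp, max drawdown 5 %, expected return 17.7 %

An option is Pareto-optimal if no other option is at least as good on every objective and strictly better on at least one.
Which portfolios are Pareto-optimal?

P2, P3, P4, P6, P7, P8, P9

P1: dominated by P2 (fees 71≤73, max drawdown 13≤14, expected return 13.0≥5.4).
P2: not dominated.
P3: not dominated.
P4: not dominated.
P5: dominated by P1 (fees 73≤74, max drawdown 14≤46, expected return 5.4≥4.9).
P6: not dominated.
P7: not dominated.
P8: not dominated (best fees).
P9: not dominated (best max drawdown).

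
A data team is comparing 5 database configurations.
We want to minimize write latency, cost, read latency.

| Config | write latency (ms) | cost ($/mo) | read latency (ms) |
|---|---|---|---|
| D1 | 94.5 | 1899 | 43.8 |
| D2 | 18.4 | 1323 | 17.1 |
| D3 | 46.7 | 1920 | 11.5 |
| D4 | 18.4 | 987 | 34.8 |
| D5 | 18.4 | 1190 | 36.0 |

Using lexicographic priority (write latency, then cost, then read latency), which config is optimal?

First minimize write latency: best is 18.4, kept {D2, D4, D5}.
Then minimize cost: best is 987, kept {D4}.

D4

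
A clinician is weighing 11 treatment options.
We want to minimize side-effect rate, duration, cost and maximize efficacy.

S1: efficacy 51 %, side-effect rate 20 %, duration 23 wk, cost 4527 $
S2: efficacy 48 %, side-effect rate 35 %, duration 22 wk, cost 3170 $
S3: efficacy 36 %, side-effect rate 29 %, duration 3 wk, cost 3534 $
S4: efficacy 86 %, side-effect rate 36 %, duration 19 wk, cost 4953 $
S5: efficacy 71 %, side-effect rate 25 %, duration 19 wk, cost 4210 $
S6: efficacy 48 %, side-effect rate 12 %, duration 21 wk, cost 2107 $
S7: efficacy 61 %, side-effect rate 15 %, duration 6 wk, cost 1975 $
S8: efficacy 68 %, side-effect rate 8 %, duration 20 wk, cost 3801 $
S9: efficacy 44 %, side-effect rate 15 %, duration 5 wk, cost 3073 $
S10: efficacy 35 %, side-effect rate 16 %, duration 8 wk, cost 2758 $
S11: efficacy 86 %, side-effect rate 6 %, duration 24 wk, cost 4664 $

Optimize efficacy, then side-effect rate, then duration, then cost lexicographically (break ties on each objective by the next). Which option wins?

First maximize efficacy: best is 86, kept {S4, S11}.
Then minimize side-effect rate: best is 6, kept {S11}.

S11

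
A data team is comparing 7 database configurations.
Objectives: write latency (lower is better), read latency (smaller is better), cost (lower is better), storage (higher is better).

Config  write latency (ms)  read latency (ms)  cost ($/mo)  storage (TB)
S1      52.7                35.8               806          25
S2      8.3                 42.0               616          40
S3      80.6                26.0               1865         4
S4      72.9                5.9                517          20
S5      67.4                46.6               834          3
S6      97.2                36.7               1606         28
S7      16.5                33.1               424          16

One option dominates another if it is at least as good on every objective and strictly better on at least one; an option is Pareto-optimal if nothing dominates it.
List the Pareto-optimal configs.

S1: not dominated.
S2: not dominated (best write latency).
S3: dominated by S4 (write latency 72.9≤80.6, read latency 5.9≤26.0, cost 517≤1865, storage 20≥4).
S4: not dominated (best read latency).
S5: dominated by S1 (write latency 52.7≤67.4, read latency 35.8≤46.6, cost 806≤834, storage 25≥3).
S6: not dominated.
S7: not dominated (best cost).

S1, S2, S4, S6, S7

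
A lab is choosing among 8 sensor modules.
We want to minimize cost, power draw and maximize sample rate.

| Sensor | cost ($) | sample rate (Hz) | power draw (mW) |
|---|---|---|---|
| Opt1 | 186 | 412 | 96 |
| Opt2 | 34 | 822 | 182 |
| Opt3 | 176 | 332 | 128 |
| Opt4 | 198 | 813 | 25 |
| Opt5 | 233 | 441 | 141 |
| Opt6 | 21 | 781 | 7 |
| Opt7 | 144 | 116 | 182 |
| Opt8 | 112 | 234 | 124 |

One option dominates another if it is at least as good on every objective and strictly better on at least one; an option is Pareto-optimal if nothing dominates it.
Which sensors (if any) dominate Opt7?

Opt2: cost 34≤144, sample rate 822≥116, power draw 182≤182 — dominates Opt7.
Opt6: cost 21≤144, sample rate 781≥116, power draw 7≤182 — dominates Opt7.
Opt8: cost 112≤144, sample rate 234≥116, power draw 124≤182 — dominates Opt7.
Others (Opt1, Opt3, Opt4, Opt5) are each worse than Opt7 on at least one objective.

Opt2, Opt6, Opt8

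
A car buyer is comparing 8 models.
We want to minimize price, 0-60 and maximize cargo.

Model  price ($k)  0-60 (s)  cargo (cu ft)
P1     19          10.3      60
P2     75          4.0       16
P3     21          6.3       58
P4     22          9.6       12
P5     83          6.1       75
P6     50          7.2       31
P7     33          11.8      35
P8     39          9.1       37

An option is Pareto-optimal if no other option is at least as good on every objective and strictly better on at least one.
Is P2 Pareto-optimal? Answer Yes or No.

Yes

P1: worse on 0-60 (10.3 vs 4.0).
P3: worse on 0-60 (6.3 vs 4.0).
P4: worse on 0-60 (9.6 vs 4.0).
P5: worse on price (83 vs 75).
P6: worse on 0-60 (7.2 vs 4.0).
P7: worse on 0-60 (11.8 vs 4.0).
P8: worse on 0-60 (9.1 vs 4.0).
No option is at least as good as P2 on every objective and strictly better on one.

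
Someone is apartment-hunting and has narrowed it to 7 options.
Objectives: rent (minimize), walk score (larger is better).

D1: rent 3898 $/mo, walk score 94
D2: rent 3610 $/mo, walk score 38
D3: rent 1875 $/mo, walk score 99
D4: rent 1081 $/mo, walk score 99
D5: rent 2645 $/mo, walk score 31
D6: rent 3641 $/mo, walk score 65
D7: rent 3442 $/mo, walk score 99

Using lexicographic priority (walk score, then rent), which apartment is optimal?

First maximize walk score: best is 99, kept {D3, D4, D7}.
Then minimize rent: best is 1081, kept {D4}.

D4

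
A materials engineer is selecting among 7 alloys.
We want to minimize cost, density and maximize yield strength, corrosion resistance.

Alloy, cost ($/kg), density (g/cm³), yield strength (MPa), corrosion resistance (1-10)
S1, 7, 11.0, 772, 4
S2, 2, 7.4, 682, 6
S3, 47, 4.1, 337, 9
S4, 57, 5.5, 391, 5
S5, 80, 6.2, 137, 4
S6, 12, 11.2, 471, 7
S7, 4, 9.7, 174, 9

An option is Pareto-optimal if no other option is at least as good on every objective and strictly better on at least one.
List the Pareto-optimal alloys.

S1, S2, S3, S4, S6, S7

S1: not dominated (best yield strength).
S2: not dominated (best cost).
S3: not dominated (best density).
S4: not dominated.
S5: dominated by S3 (cost 47≤80, density 4.1≤6.2, yield strength 337≥137, corrosion resistance 9≥4).
S6: not dominated.
S7: not dominated.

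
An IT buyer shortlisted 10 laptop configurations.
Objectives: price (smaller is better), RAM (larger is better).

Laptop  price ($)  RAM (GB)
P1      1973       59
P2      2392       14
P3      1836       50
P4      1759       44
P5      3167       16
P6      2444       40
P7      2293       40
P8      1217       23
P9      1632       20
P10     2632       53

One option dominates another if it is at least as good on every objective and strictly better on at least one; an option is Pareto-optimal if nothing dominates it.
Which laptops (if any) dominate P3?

none

P1: worse on price (1973 vs 1836).
P2: worse on price (2392 vs 1836).
P4: worse on RAM (44 vs 50).
P5: worse on price (3167 vs 1836).
P6: worse on price (2444 vs 1836).
P7: worse on price (2293 vs 1836).
P8: worse on RAM (23 vs 50).
P9: worse on RAM (20 vs 50).
P10: worse on price (2632 vs 1836).
No option dominates P3.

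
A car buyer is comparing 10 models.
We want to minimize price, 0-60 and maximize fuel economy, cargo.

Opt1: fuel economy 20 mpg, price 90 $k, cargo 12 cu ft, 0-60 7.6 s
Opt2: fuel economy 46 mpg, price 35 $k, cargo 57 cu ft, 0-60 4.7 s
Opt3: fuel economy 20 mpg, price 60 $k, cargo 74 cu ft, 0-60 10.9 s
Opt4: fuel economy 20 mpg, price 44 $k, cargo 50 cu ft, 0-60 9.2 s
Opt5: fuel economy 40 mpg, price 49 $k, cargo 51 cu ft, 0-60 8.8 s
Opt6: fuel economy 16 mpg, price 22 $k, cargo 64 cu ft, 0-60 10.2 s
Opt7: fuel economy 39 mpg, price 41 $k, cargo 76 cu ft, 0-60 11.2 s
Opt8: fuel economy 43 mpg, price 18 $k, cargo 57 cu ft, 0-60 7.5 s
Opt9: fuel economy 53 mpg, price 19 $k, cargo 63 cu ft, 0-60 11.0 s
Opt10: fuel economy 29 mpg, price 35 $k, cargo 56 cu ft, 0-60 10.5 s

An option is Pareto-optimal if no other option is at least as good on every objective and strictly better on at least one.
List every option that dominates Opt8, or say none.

none

Opt1: worse on fuel economy (20 vs 43).
Opt2: worse on price (35 vs 18).
Opt3: worse on fuel economy (20 vs 43).
Opt4: worse on fuel economy (20 vs 43).
Opt5: worse on fuel economy (40 vs 43).
Opt6: worse on fuel economy (16 vs 43).
Opt7: worse on fuel economy (39 vs 43).
Opt9: worse on price (19 vs 18).
Opt10: worse on fuel economy (29 vs 43).
No option dominates Opt8.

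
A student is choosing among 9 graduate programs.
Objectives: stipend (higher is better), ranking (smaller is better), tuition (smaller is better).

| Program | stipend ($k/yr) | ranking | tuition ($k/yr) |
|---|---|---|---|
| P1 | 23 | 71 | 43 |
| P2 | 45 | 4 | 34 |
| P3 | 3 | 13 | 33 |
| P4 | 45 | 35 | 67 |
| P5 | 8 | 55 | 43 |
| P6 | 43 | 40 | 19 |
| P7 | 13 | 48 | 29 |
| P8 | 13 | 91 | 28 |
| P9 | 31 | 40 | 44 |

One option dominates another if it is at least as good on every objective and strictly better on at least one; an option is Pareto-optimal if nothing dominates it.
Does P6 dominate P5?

Yes

P6 vs P5: stipend 43≥8, ranking 40≤55, tuition 19≤43 — P6 is at least as good on every objective with at least one strict improvement.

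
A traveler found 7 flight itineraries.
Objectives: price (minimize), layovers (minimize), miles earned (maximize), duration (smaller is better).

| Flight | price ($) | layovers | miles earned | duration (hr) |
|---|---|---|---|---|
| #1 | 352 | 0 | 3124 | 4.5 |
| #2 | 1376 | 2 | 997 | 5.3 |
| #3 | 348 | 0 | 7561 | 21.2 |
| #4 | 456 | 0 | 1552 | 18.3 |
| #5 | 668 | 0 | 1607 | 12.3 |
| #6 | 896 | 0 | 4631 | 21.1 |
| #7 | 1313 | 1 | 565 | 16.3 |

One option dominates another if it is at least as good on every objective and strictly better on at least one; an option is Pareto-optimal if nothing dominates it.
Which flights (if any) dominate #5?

#1

#1: price 352≤668, layovers 0≤0, miles earned 3124≥1607, duration 4.5≤12.3 — dominates #5.
Others (#2, #3, #4, #6, #7) are each worse than #5 on at least one objective.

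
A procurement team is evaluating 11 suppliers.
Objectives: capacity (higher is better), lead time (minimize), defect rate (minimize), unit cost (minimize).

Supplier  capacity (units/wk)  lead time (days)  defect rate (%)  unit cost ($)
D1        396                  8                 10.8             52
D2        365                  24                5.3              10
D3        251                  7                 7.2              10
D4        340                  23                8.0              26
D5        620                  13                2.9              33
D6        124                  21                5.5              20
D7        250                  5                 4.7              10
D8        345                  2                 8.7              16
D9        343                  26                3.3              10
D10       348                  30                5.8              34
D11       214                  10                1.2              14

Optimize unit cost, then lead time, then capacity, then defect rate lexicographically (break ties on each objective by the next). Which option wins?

D7

First minimize unit cost: best is 10, kept {D2, D3, D7, D9}.
Then minimize lead time: best is 5, kept {D7}.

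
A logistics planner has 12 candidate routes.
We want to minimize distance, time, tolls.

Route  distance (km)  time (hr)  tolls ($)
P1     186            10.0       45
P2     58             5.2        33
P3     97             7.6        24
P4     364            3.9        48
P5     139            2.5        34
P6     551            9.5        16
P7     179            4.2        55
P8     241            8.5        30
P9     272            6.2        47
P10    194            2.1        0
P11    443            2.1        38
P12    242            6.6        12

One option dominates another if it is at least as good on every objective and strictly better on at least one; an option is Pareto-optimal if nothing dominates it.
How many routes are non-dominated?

P1: dominated by P2 (distance 58≤186, time 5.2≤10.0, tolls 33≤45).
P2: not dominated (best distance).
P3: not dominated.
P4: dominated by P5 (distance 139≤364, time 2.5≤3.9, tolls 34≤48).
P5: not dominated.
P6: dominated by P10 (distance 194≤551, time 2.1≤9.5, tolls 0≤16).
P7: dominated by P5 (distance 139≤179, time 2.5≤4.2, tolls 34≤55).
P8: dominated by P3 (distance 97≤241, time 7.6≤8.5, tolls 24≤30).
P9: dominated by P2 (distance 58≤272, time 5.2≤6.2, tolls 33≤47).
P10: not dominated (best tolls).
P11: dominated by P10 (distance 194≤443, time 2.1≤2.1, tolls 0≤38).
P12: dominated by P10 (distance 194≤242, time 2.1≤6.6, tolls 0≤12).
Pareto-optimal: P2, P3, P5, P10 → 4.

4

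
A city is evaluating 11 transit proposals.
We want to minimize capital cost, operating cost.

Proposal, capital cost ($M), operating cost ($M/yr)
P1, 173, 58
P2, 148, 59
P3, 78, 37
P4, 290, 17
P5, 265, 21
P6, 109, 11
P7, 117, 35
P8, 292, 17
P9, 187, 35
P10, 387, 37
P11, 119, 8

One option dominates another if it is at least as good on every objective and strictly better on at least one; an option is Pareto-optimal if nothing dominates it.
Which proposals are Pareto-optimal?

P1: dominated by P3 (capital cost 78≤173, operating cost 37≤58).
P2: dominated by P3 (capital cost 78≤148, operating cost 37≤59).
P3: not dominated (best capital cost).
P4: dominated by P6 (capital cost 109≤290, operating cost 11≤17).
P5: dominated by P6 (capital cost 109≤265, operating cost 11≤21).
P6: not dominated.
P7: dominated by P6 (capital cost 109≤117, operating cost 11≤35).
P8: dominated by P4 (capital cost 290≤292, operating cost 17≤17).
P9: dominated by P6 (capital cost 109≤187, operating cost 11≤35).
P10: dominated by P3 (capital cost 78≤387, operating cost 37≤37).
P11: not dominated (best operating cost).

P3, P6, P11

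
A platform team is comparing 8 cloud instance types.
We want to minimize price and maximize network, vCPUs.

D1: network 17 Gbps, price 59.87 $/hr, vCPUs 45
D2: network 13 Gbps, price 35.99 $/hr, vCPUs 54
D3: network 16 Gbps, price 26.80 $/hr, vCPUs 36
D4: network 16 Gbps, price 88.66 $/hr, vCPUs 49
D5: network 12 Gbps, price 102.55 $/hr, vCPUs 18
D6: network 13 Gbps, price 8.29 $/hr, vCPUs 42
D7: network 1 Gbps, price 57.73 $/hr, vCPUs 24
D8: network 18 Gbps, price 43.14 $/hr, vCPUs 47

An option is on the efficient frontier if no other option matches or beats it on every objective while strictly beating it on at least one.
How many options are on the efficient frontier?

5

D1: dominated by D8 (network 18≥17, price 43.14≤59.87, vCPUs 47≥45).
D2: not dominated (best vCPUs).
D3: not dominated.
D4: not dominated.
D5: dominated by D1 (network 17≥12, price 59.87≤102.55, vCPUs 45≥18).
D6: not dominated (best price).
D7: dominated by D2 (network 13≥1, price 35.99≤57.73, vCPUs 54≥24).
D8: not dominated (best network).
Pareto-optimal: D2, D3, D4, D6, D8 → 5.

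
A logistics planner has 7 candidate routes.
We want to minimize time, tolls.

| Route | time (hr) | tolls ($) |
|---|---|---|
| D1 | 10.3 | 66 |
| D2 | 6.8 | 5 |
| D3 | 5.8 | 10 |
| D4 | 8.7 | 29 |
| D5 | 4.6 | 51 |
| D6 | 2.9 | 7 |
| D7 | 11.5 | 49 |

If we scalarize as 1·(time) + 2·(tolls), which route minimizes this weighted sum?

D2

D1: 1·10.3 + 2·66 = 142.3
D2: 1·6.8 + 2·5 = 16.8
D3: 1·5.8 + 2·10 = 25.8
D4: 1·8.7 + 2·29 = 66.7
D5: 1·4.6 + 2·51 = 106.6
D6: 1·2.9 + 2·7 = 16.9
D7: 1·11.5 + 2·49 = 109.5
Lowest: D2 at 16.8.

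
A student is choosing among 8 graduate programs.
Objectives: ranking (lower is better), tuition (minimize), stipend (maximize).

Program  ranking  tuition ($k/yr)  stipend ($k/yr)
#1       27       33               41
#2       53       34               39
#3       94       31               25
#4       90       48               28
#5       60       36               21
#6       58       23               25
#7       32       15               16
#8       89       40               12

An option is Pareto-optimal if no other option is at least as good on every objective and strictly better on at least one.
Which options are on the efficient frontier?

#1, #6, #7

#1: not dominated (best ranking).
#2: dominated by #1 (ranking 27≤53, tuition 33≤34, stipend 41≥39).
#3: dominated by #6 (ranking 58≤94, tuition 23≤31, stipend 25≥25).
#4: dominated by #1 (ranking 27≤90, tuition 33≤48, stipend 41≥28).
#5: dominated by #1 (ranking 27≤60, tuition 33≤36, stipend 41≥21).
#6: not dominated.
#7: not dominated (best tuition).
#8: dominated by #1 (ranking 27≤89, tuition 33≤40, stipend 41≥12).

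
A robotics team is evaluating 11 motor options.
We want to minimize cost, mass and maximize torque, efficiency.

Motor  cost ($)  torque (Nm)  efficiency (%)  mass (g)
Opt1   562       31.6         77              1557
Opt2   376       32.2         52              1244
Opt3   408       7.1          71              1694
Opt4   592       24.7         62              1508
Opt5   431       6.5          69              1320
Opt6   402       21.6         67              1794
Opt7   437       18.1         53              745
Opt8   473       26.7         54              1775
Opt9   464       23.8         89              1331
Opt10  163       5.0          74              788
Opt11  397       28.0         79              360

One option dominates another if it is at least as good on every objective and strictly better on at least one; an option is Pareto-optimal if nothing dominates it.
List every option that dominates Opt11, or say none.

Opt1: worse on cost (562 vs 397).
Opt2: worse on efficiency (52 vs 79).
Opt3: worse on cost (408 vs 397).
Opt4: worse on cost (592 vs 397).
Opt5: worse on cost (431 vs 397).
Opt6: worse on cost (402 vs 397).
Opt7: worse on cost (437 vs 397).
Opt8: worse on cost (473 vs 397).
Opt9: worse on cost (464 vs 397).
Opt10: worse on torque (5.0 vs 28.0).
No option dominates Opt11.

none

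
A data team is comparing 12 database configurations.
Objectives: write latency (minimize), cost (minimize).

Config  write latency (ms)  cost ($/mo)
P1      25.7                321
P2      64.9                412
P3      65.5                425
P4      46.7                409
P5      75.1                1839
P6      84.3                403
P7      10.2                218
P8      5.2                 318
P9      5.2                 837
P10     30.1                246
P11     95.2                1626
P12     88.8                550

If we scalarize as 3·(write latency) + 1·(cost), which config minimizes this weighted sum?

P7

P1: 3·25.7 + 1·321 = 398.1
P2: 3·64.9 + 1·412 = 606.7
P3: 3·65.5 + 1·425 = 621.5
P4: 3·46.7 + 1·409 = 549.1
P5: 3·75.1 + 1·1839 = 2064.3
P6: 3·84.3 + 1·403 = 655.9
P7: 3·10.2 + 1·218 = 248.6
P8: 3·5.2 + 1·318 = 333.6
P9: 3·5.2 + 1·837 = 852.6
P10: 3·30.1 + 1·246 = 336.3
P11: 3·95.2 + 1·1626 = 1911.6
P12: 3·88.8 + 1·550 = 816.4
Lowest: P7 at 248.6.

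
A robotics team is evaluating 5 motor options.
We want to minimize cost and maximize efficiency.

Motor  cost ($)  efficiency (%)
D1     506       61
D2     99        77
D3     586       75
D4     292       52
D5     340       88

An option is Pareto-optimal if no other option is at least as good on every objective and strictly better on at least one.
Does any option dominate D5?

No

D1: worse on cost (506 vs 340).
D2: worse on efficiency (77 vs 88).
D3: worse on cost (586 vs 340).
D4: worse on efficiency (52 vs 88).
No option is at least as good as D5 on every objective and strictly better on one.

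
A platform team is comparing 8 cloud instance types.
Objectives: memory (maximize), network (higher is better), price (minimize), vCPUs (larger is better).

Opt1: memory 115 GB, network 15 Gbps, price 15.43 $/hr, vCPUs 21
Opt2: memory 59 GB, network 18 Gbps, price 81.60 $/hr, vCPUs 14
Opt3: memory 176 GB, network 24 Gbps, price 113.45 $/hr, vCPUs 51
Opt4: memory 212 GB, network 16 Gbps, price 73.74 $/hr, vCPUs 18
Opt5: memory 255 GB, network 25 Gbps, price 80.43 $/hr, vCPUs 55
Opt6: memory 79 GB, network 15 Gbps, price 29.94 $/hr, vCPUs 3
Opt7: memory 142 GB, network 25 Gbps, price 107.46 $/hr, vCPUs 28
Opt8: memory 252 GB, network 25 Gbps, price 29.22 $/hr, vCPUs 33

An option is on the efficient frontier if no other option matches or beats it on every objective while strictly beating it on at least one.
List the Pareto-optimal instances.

Opt1: not dominated (best price).
Opt2: dominated by Opt5 (memory 255≥59, network 25≥18, price 80.43≤81.60, vCPUs 55≥14).
Opt3: dominated by Opt5 (memory 255≥176, network 25≥24, price 80.43≤113.45, vCPUs 55≥51).
Opt4: dominated by Opt8 (memory 252≥212, network 25≥16, price 29.22≤73.74, vCPUs 33≥18).
Opt5: not dominated (best memory).
Opt6: dominated by Opt1 (memory 115≥79, network 15≥15, price 15.43≤29.94, vCPUs 21≥3).
Opt7: dominated by Opt5 (memory 255≥142, network 25≥25, price 80.43≤107.46, vCPUs 55≥28).
Opt8: not dominated.

Opt1, Opt5, Opt8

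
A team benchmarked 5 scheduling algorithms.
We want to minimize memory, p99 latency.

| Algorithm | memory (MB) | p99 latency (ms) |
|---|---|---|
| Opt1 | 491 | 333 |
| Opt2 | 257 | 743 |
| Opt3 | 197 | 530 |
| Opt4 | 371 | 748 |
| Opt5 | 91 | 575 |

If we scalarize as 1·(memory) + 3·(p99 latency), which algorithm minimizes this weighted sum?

Opt1

Opt1: 1·491 + 3·333 = 1490
Opt2: 1·257 + 3·743 = 2486
Opt3: 1·197 + 3·530 = 1787
Opt4: 1·371 + 3·748 = 2615
Opt5: 1·91 + 3·575 = 1816
Lowest: Opt1 at 1490.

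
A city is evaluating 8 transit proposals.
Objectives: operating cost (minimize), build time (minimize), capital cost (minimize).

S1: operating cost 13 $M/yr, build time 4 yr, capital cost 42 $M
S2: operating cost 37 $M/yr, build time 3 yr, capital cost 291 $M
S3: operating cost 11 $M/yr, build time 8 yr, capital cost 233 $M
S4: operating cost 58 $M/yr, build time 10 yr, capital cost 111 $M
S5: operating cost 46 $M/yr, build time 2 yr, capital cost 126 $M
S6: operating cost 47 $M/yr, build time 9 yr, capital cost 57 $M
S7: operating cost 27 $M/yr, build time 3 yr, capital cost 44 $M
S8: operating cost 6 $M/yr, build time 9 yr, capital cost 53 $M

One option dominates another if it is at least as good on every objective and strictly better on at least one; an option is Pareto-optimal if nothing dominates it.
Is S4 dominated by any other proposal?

S1 vs S4: operating cost 13≤58, build time 4≤10, capital cost 42≤111 — S1 is at least as good on every objective and strictly better on at least one, so S1 dominates S4.

Yes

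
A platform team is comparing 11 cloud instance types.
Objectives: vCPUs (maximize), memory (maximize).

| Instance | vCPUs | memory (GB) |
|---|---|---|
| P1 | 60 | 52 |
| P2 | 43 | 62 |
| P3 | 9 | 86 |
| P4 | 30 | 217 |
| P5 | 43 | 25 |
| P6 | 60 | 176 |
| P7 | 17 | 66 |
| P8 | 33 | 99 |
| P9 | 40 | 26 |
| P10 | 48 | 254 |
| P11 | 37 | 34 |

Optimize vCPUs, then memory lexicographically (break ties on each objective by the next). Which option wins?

P6

First maximize vCPUs: best is 60, kept {P1, P6}.
Then maximize memory: best is 176, kept {P6}.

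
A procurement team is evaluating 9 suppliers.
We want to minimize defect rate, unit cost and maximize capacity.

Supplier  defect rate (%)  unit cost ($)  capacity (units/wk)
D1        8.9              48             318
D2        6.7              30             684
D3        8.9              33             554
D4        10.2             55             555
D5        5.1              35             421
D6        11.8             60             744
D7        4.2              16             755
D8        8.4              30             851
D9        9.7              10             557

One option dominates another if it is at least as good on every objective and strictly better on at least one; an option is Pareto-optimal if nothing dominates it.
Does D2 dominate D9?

D2 vs D9: D2 is worse on unit cost (30 vs 10), so it does not dominate D9.

No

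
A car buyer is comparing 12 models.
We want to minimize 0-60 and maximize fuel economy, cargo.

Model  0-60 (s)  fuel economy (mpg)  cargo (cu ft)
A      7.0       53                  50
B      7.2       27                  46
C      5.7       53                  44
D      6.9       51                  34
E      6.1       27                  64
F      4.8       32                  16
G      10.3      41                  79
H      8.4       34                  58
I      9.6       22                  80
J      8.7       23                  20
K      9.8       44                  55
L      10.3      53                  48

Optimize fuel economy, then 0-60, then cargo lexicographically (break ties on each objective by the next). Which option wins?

First maximize fuel economy: best is 53, kept {A, C, L}.
Then minimize 0-60: best is 5.7, kept {C}.

C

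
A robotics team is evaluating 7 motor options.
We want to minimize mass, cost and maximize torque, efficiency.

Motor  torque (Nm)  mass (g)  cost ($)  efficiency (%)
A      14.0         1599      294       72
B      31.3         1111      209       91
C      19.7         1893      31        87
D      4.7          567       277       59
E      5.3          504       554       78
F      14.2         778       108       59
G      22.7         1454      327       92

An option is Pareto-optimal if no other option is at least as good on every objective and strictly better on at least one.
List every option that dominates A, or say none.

B: torque 31.3≥14.0, mass 1111≤1599, cost 209≤294, efficiency 91≥72 — dominates A.
Others (C, D, E, F, G) are each worse than A on at least one objective.

B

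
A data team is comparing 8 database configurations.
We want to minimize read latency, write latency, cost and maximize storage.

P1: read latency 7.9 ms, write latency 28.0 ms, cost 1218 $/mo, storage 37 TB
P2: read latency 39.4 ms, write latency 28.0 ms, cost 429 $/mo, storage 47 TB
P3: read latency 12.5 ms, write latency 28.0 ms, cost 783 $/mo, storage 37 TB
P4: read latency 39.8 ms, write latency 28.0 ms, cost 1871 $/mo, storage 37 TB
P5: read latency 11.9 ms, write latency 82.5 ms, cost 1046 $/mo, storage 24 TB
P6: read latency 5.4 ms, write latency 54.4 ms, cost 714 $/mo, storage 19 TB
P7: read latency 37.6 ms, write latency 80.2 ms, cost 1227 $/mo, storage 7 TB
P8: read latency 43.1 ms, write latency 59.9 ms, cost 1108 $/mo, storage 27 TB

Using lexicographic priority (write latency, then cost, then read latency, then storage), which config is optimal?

First minimize write latency: best is 28.0, kept {P1, P2, P3, P4}.
Then minimize cost: best is 429, kept {P2}.

P2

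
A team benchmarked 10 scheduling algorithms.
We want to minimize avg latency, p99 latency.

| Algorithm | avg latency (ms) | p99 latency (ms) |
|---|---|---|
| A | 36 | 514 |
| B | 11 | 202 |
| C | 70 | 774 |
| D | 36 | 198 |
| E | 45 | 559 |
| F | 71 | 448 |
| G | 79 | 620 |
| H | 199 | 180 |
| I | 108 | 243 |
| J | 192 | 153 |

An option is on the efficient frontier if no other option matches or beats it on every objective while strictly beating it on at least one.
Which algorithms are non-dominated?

B, D, J

A: dominated by B (avg latency 11≤36, p99 latency 202≤514).
B: not dominated (best avg latency).
C: dominated by A (avg latency 36≤70, p99 latency 514≤774).
D: not dominated.
E: dominated by A (avg latency 36≤45, p99 latency 514≤559).
F: dominated by B (avg latency 11≤71, p99 latency 202≤448).
G: dominated by A (avg latency 36≤79, p99 latency 514≤620).
H: dominated by J (avg latency 192≤199, p99 latency 153≤180).
I: dominated by B (avg latency 11≤108, p99 latency 202≤243).
J: not dominated (best p99 latency).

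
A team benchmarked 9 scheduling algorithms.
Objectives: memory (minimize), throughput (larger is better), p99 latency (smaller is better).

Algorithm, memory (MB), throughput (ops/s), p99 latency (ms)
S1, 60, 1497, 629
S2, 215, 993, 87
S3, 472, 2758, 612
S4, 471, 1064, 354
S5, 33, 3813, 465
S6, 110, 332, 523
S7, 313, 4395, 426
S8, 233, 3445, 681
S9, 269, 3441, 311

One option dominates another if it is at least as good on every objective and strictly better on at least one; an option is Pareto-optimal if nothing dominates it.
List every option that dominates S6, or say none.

S5

S5: memory 33≤110, throughput 3813≥332, p99 latency 465≤523 — dominates S6.
Others (S1, S2, S3, S4, S7, S8, S9) are each worse than S6 on at least one objective.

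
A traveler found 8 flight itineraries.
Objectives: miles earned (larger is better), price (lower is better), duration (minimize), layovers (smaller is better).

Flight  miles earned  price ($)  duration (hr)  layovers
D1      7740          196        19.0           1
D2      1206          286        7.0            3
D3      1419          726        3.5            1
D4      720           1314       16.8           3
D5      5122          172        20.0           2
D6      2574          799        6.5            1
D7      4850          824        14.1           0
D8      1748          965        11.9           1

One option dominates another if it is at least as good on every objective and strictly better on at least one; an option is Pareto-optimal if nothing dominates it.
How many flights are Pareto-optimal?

D1: not dominated (best miles earned).
D2: not dominated.
D3: not dominated (best duration).
D4: dominated by D2 (miles earned 1206≥720, price 286≤1314, duration 7.0≤16.8, layovers 3≤3).
D5: not dominated (best price).
D6: not dominated.
D7: not dominated (best layovers).
D8: dominated by D6 (miles earned 2574≥1748, price 799≤965, duration 6.5≤11.9, layovers 1≤1).
Pareto-optimal: D1, D2, D3, D5, D6, D7 → 6.

6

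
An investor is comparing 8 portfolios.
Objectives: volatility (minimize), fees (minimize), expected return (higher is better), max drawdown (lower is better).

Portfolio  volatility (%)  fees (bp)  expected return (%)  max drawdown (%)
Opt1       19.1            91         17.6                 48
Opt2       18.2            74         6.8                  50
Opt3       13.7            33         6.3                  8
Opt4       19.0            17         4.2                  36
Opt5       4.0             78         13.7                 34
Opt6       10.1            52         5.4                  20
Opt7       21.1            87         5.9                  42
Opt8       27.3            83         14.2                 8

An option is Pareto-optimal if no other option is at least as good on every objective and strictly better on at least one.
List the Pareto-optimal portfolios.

Opt1: not dominated (best expected return).
Opt2: not dominated.
Opt3: not dominated.
Opt4: not dominated (best fees).
Opt5: not dominated (best volatility).
Opt6: not dominated.
Opt7: dominated by Opt3 (volatility 13.7≤21.1, fees 33≤87, expected return 6.3≥5.9, max drawdown 8≤42).
Opt8: not dominated.

Opt1, Opt2, Opt3, Opt4, Opt5, Opt6, Opt8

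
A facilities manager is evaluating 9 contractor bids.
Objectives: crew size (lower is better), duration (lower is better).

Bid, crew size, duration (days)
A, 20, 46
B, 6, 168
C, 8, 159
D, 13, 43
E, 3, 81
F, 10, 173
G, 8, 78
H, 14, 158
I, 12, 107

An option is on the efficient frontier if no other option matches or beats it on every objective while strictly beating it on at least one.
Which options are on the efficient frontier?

D, E, G

A: dominated by D (crew size 13≤20, duration 43≤46).
B: dominated by E (crew size 3≤6, duration 81≤168).
C: dominated by E (crew size 3≤8, duration 81≤159).
D: not dominated (best duration).
E: not dominated (best crew size).
F: dominated by B (crew size 6≤10, duration 168≤173).
G: not dominated.
H: dominated by D (crew size 13≤14, duration 43≤158).
I: dominated by E (crew size 3≤12, duration 81≤107).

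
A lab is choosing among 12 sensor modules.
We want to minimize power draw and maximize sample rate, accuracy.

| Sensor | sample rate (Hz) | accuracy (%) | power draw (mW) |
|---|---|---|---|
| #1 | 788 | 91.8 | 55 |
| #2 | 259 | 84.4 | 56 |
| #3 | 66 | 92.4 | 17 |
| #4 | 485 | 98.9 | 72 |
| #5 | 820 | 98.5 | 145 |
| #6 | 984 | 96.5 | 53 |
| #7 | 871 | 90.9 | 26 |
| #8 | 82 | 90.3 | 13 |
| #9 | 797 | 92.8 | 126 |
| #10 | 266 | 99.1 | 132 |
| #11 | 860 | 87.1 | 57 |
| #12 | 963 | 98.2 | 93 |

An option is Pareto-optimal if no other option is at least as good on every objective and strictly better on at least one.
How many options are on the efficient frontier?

#1: dominated by #6 (sample rate 984≥788, accuracy 96.5≥91.8, power draw 53≤55).
#2: dominated by #1 (sample rate 788≥259, accuracy 91.8≥84.4, power draw 55≤56).
#3: not dominated.
#4: not dominated.
#5: not dominated.
#6: not dominated (best sample rate).
#7: not dominated.
#8: not dominated (best power draw).
#9: dominated by #6 (sample rate 984≥797, accuracy 96.5≥92.8, power draw 53≤126).
#10: not dominated (best accuracy).
#11: dominated by #6 (sample rate 984≥860, accuracy 96.5≥87.1, power draw 53≤57).
#12: not dominated.
Pareto-optimal: #3, #4, #5, #6, #7, #8, #10, #12 → 8.

8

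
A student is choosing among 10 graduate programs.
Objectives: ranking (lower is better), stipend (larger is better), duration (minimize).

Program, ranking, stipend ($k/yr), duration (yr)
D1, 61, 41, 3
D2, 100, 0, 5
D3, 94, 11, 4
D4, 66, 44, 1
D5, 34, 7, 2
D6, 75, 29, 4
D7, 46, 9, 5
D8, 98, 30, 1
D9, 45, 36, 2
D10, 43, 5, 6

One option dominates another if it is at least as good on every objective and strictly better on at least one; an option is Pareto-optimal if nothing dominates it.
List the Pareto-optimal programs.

D1, D4, D5, D9

D1: not dominated.
D2: dominated by D1 (ranking 61≤100, stipend 41≥0, duration 3≤5).
D3: dominated by D1 (ranking 61≤94, stipend 41≥11, duration 3≤4).
D4: not dominated (best stipend).
D5: not dominated (best ranking).
D6: dominated by D1 (ranking 61≤75, stipend 41≥29, duration 3≤4).
D7: dominated by D9 (ranking 45≤46, stipend 36≥9, duration 2≤5).
D8: dominated by D4 (ranking 66≤98, stipend 44≥30, duration 1≤1).
D9: not dominated.
D10: dominated by D5 (ranking 34≤43, stipend 7≥5, duration 2≤6).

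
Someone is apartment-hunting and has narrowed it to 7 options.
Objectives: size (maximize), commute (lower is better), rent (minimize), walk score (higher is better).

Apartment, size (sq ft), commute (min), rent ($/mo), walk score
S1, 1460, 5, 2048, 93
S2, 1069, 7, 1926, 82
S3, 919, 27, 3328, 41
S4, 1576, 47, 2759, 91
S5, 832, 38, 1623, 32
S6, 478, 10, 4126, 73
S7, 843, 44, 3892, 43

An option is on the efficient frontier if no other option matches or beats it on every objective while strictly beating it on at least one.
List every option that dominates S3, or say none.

S1: size 1460≥919, commute 5≤27, rent 2048≤3328, walk score 93≥41 — dominates S3.
S2: size 1069≥919, commute 7≤27, rent 1926≤3328, walk score 82≥41 — dominates S3.
Others (S4, S5, S6, S7) are each worse than S3 on at least one objective.

S1, S2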